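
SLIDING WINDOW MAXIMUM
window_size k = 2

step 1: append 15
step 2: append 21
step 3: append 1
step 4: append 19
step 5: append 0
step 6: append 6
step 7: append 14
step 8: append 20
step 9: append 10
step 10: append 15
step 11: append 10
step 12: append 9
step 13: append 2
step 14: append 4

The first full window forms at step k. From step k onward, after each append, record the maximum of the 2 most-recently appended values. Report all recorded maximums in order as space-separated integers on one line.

Answer: 21 21 19 19 6 14 20 20 15 15 10 9 4

Derivation:
step 1: append 15 -> window=[15] (not full yet)
step 2: append 21 -> window=[15, 21] -> max=21
step 3: append 1 -> window=[21, 1] -> max=21
step 4: append 19 -> window=[1, 19] -> max=19
step 5: append 0 -> window=[19, 0] -> max=19
step 6: append 6 -> window=[0, 6] -> max=6
step 7: append 14 -> window=[6, 14] -> max=14
step 8: append 20 -> window=[14, 20] -> max=20
step 9: append 10 -> window=[20, 10] -> max=20
step 10: append 15 -> window=[10, 15] -> max=15
step 11: append 10 -> window=[15, 10] -> max=15
step 12: append 9 -> window=[10, 9] -> max=10
step 13: append 2 -> window=[9, 2] -> max=9
step 14: append 4 -> window=[2, 4] -> max=4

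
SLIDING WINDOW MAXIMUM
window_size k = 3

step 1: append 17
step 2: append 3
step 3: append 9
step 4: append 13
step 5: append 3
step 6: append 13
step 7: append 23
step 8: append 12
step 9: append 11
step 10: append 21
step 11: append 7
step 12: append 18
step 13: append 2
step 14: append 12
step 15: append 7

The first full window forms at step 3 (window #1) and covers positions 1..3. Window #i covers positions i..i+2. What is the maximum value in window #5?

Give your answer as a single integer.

step 1: append 17 -> window=[17] (not full yet)
step 2: append 3 -> window=[17, 3] (not full yet)
step 3: append 9 -> window=[17, 3, 9] -> max=17
step 4: append 13 -> window=[3, 9, 13] -> max=13
step 5: append 3 -> window=[9, 13, 3] -> max=13
step 6: append 13 -> window=[13, 3, 13] -> max=13
step 7: append 23 -> window=[3, 13, 23] -> max=23
Window #5 max = 23

Answer: 23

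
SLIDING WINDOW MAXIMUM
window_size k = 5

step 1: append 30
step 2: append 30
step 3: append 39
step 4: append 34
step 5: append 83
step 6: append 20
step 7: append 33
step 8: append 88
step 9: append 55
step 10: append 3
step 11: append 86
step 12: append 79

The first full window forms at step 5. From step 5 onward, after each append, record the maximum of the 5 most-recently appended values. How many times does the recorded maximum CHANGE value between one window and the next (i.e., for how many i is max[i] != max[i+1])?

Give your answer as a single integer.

step 1: append 30 -> window=[30] (not full yet)
step 2: append 30 -> window=[30, 30] (not full yet)
step 3: append 39 -> window=[30, 30, 39] (not full yet)
step 4: append 34 -> window=[30, 30, 39, 34] (not full yet)
step 5: append 83 -> window=[30, 30, 39, 34, 83] -> max=83
step 6: append 20 -> window=[30, 39, 34, 83, 20] -> max=83
step 7: append 33 -> window=[39, 34, 83, 20, 33] -> max=83
step 8: append 88 -> window=[34, 83, 20, 33, 88] -> max=88
step 9: append 55 -> window=[83, 20, 33, 88, 55] -> max=88
step 10: append 3 -> window=[20, 33, 88, 55, 3] -> max=88
step 11: append 86 -> window=[33, 88, 55, 3, 86] -> max=88
step 12: append 79 -> window=[88, 55, 3, 86, 79] -> max=88
Recorded maximums: 83 83 83 88 88 88 88 88
Changes between consecutive maximums: 1

Answer: 1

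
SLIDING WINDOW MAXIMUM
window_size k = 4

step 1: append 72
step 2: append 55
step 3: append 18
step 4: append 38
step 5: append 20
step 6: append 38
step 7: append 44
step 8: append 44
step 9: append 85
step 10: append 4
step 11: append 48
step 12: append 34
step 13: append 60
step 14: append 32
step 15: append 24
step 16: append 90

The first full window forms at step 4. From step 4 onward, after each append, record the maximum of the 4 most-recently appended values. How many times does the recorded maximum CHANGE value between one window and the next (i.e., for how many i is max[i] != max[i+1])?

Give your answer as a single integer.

Answer: 6

Derivation:
step 1: append 72 -> window=[72] (not full yet)
step 2: append 55 -> window=[72, 55] (not full yet)
step 3: append 18 -> window=[72, 55, 18] (not full yet)
step 4: append 38 -> window=[72, 55, 18, 38] -> max=72
step 5: append 20 -> window=[55, 18, 38, 20] -> max=55
step 6: append 38 -> window=[18, 38, 20, 38] -> max=38
step 7: append 44 -> window=[38, 20, 38, 44] -> max=44
step 8: append 44 -> window=[20, 38, 44, 44] -> max=44
step 9: append 85 -> window=[38, 44, 44, 85] -> max=85
step 10: append 4 -> window=[44, 44, 85, 4] -> max=85
step 11: append 48 -> window=[44, 85, 4, 48] -> max=85
step 12: append 34 -> window=[85, 4, 48, 34] -> max=85
step 13: append 60 -> window=[4, 48, 34, 60] -> max=60
step 14: append 32 -> window=[48, 34, 60, 32] -> max=60
step 15: append 24 -> window=[34, 60, 32, 24] -> max=60
step 16: append 90 -> window=[60, 32, 24, 90] -> max=90
Recorded maximums: 72 55 38 44 44 85 85 85 85 60 60 60 90
Changes between consecutive maximums: 6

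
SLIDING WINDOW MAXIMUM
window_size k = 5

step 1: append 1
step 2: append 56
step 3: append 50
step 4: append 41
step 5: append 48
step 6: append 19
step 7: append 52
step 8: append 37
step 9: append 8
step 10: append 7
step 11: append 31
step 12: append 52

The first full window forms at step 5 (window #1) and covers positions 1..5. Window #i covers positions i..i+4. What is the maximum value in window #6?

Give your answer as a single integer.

Answer: 52

Derivation:
step 1: append 1 -> window=[1] (not full yet)
step 2: append 56 -> window=[1, 56] (not full yet)
step 3: append 50 -> window=[1, 56, 50] (not full yet)
step 4: append 41 -> window=[1, 56, 50, 41] (not full yet)
step 5: append 48 -> window=[1, 56, 50, 41, 48] -> max=56
step 6: append 19 -> window=[56, 50, 41, 48, 19] -> max=56
step 7: append 52 -> window=[50, 41, 48, 19, 52] -> max=52
step 8: append 37 -> window=[41, 48, 19, 52, 37] -> max=52
step 9: append 8 -> window=[48, 19, 52, 37, 8] -> max=52
step 10: append 7 -> window=[19, 52, 37, 8, 7] -> max=52
Window #6 max = 52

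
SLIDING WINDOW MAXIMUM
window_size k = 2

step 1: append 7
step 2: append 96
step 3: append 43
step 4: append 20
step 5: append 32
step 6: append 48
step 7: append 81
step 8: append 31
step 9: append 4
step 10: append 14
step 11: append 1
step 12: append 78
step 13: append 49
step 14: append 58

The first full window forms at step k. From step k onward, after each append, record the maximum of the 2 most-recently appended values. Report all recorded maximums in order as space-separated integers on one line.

step 1: append 7 -> window=[7] (not full yet)
step 2: append 96 -> window=[7, 96] -> max=96
step 3: append 43 -> window=[96, 43] -> max=96
step 4: append 20 -> window=[43, 20] -> max=43
step 5: append 32 -> window=[20, 32] -> max=32
step 6: append 48 -> window=[32, 48] -> max=48
step 7: append 81 -> window=[48, 81] -> max=81
step 8: append 31 -> window=[81, 31] -> max=81
step 9: append 4 -> window=[31, 4] -> max=31
step 10: append 14 -> window=[4, 14] -> max=14
step 11: append 1 -> window=[14, 1] -> max=14
step 12: append 78 -> window=[1, 78] -> max=78
step 13: append 49 -> window=[78, 49] -> max=78
step 14: append 58 -> window=[49, 58] -> max=58

Answer: 96 96 43 32 48 81 81 31 14 14 78 78 58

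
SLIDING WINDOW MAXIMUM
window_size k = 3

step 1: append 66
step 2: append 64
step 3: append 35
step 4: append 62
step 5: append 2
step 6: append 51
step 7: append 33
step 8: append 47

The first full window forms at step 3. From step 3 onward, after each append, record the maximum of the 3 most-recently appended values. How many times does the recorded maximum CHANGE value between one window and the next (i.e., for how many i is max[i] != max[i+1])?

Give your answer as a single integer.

step 1: append 66 -> window=[66] (not full yet)
step 2: append 64 -> window=[66, 64] (not full yet)
step 3: append 35 -> window=[66, 64, 35] -> max=66
step 4: append 62 -> window=[64, 35, 62] -> max=64
step 5: append 2 -> window=[35, 62, 2] -> max=62
step 6: append 51 -> window=[62, 2, 51] -> max=62
step 7: append 33 -> window=[2, 51, 33] -> max=51
step 8: append 47 -> window=[51, 33, 47] -> max=51
Recorded maximums: 66 64 62 62 51 51
Changes between consecutive maximums: 3

Answer: 3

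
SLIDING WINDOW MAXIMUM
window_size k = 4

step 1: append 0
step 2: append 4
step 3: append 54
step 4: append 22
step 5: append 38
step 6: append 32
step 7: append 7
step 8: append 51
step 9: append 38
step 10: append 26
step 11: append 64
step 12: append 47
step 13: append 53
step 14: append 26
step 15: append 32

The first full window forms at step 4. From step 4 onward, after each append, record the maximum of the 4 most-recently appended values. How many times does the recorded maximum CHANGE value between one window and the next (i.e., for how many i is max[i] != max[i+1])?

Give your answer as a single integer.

step 1: append 0 -> window=[0] (not full yet)
step 2: append 4 -> window=[0, 4] (not full yet)
step 3: append 54 -> window=[0, 4, 54] (not full yet)
step 4: append 22 -> window=[0, 4, 54, 22] -> max=54
step 5: append 38 -> window=[4, 54, 22, 38] -> max=54
step 6: append 32 -> window=[54, 22, 38, 32] -> max=54
step 7: append 7 -> window=[22, 38, 32, 7] -> max=38
step 8: append 51 -> window=[38, 32, 7, 51] -> max=51
step 9: append 38 -> window=[32, 7, 51, 38] -> max=51
step 10: append 26 -> window=[7, 51, 38, 26] -> max=51
step 11: append 64 -> window=[51, 38, 26, 64] -> max=64
step 12: append 47 -> window=[38, 26, 64, 47] -> max=64
step 13: append 53 -> window=[26, 64, 47, 53] -> max=64
step 14: append 26 -> window=[64, 47, 53, 26] -> max=64
step 15: append 32 -> window=[47, 53, 26, 32] -> max=53
Recorded maximums: 54 54 54 38 51 51 51 64 64 64 64 53
Changes between consecutive maximums: 4

Answer: 4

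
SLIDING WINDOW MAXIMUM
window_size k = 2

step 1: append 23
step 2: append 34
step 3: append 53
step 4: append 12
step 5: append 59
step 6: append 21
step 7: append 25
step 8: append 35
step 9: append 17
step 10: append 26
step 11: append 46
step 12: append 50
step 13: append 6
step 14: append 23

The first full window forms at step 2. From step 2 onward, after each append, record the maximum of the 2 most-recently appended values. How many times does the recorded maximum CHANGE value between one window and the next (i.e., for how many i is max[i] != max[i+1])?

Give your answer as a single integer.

Answer: 8

Derivation:
step 1: append 23 -> window=[23] (not full yet)
step 2: append 34 -> window=[23, 34] -> max=34
step 3: append 53 -> window=[34, 53] -> max=53
step 4: append 12 -> window=[53, 12] -> max=53
step 5: append 59 -> window=[12, 59] -> max=59
step 6: append 21 -> window=[59, 21] -> max=59
step 7: append 25 -> window=[21, 25] -> max=25
step 8: append 35 -> window=[25, 35] -> max=35
step 9: append 17 -> window=[35, 17] -> max=35
step 10: append 26 -> window=[17, 26] -> max=26
step 11: append 46 -> window=[26, 46] -> max=46
step 12: append 50 -> window=[46, 50] -> max=50
step 13: append 6 -> window=[50, 6] -> max=50
step 14: append 23 -> window=[6, 23] -> max=23
Recorded maximums: 34 53 53 59 59 25 35 35 26 46 50 50 23
Changes between consecutive maximums: 8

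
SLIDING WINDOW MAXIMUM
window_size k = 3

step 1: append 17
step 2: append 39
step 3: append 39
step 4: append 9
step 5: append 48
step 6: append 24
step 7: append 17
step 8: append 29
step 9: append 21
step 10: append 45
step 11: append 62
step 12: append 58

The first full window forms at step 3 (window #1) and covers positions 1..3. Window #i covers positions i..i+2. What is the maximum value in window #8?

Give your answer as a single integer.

Answer: 45

Derivation:
step 1: append 17 -> window=[17] (not full yet)
step 2: append 39 -> window=[17, 39] (not full yet)
step 3: append 39 -> window=[17, 39, 39] -> max=39
step 4: append 9 -> window=[39, 39, 9] -> max=39
step 5: append 48 -> window=[39, 9, 48] -> max=48
step 6: append 24 -> window=[9, 48, 24] -> max=48
step 7: append 17 -> window=[48, 24, 17] -> max=48
step 8: append 29 -> window=[24, 17, 29] -> max=29
step 9: append 21 -> window=[17, 29, 21] -> max=29
step 10: append 45 -> window=[29, 21, 45] -> max=45
Window #8 max = 45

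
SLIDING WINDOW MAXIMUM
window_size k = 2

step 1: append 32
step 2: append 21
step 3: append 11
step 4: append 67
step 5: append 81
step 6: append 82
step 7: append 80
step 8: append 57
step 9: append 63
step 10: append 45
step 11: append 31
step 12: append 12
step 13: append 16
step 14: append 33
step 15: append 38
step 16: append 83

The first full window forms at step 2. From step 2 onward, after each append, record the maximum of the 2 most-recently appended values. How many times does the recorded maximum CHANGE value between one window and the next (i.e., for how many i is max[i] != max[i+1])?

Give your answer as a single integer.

step 1: append 32 -> window=[32] (not full yet)
step 2: append 21 -> window=[32, 21] -> max=32
step 3: append 11 -> window=[21, 11] -> max=21
step 4: append 67 -> window=[11, 67] -> max=67
step 5: append 81 -> window=[67, 81] -> max=81
step 6: append 82 -> window=[81, 82] -> max=82
step 7: append 80 -> window=[82, 80] -> max=82
step 8: append 57 -> window=[80, 57] -> max=80
step 9: append 63 -> window=[57, 63] -> max=63
step 10: append 45 -> window=[63, 45] -> max=63
step 11: append 31 -> window=[45, 31] -> max=45
step 12: append 12 -> window=[31, 12] -> max=31
step 13: append 16 -> window=[12, 16] -> max=16
step 14: append 33 -> window=[16, 33] -> max=33
step 15: append 38 -> window=[33, 38] -> max=38
step 16: append 83 -> window=[38, 83] -> max=83
Recorded maximums: 32 21 67 81 82 82 80 63 63 45 31 16 33 38 83
Changes between consecutive maximums: 12

Answer: 12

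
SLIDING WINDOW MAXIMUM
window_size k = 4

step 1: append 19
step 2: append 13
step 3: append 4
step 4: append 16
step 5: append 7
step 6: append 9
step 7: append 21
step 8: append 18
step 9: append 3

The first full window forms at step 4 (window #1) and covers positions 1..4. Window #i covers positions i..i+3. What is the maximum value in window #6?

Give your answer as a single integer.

Answer: 21

Derivation:
step 1: append 19 -> window=[19] (not full yet)
step 2: append 13 -> window=[19, 13] (not full yet)
step 3: append 4 -> window=[19, 13, 4] (not full yet)
step 4: append 16 -> window=[19, 13, 4, 16] -> max=19
step 5: append 7 -> window=[13, 4, 16, 7] -> max=16
step 6: append 9 -> window=[4, 16, 7, 9] -> max=16
step 7: append 21 -> window=[16, 7, 9, 21] -> max=21
step 8: append 18 -> window=[7, 9, 21, 18] -> max=21
step 9: append 3 -> window=[9, 21, 18, 3] -> max=21
Window #6 max = 21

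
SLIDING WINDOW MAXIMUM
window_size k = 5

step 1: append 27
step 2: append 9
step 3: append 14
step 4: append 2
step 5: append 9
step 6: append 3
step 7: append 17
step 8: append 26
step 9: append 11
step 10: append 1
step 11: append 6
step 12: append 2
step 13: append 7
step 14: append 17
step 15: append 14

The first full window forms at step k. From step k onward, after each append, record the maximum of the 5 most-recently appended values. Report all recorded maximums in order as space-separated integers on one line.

Answer: 27 14 17 26 26 26 26 26 11 17 17

Derivation:
step 1: append 27 -> window=[27] (not full yet)
step 2: append 9 -> window=[27, 9] (not full yet)
step 3: append 14 -> window=[27, 9, 14] (not full yet)
step 4: append 2 -> window=[27, 9, 14, 2] (not full yet)
step 5: append 9 -> window=[27, 9, 14, 2, 9] -> max=27
step 6: append 3 -> window=[9, 14, 2, 9, 3] -> max=14
step 7: append 17 -> window=[14, 2, 9, 3, 17] -> max=17
step 8: append 26 -> window=[2, 9, 3, 17, 26] -> max=26
step 9: append 11 -> window=[9, 3, 17, 26, 11] -> max=26
step 10: append 1 -> window=[3, 17, 26, 11, 1] -> max=26
step 11: append 6 -> window=[17, 26, 11, 1, 6] -> max=26
step 12: append 2 -> window=[26, 11, 1, 6, 2] -> max=26
step 13: append 7 -> window=[11, 1, 6, 2, 7] -> max=11
step 14: append 17 -> window=[1, 6, 2, 7, 17] -> max=17
step 15: append 14 -> window=[6, 2, 7, 17, 14] -> max=17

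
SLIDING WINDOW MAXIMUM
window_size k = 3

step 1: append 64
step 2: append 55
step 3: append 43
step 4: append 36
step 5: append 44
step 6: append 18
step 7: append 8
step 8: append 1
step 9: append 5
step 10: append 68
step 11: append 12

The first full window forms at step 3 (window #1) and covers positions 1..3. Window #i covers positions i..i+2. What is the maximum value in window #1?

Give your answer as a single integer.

step 1: append 64 -> window=[64] (not full yet)
step 2: append 55 -> window=[64, 55] (not full yet)
step 3: append 43 -> window=[64, 55, 43] -> max=64
Window #1 max = 64

Answer: 64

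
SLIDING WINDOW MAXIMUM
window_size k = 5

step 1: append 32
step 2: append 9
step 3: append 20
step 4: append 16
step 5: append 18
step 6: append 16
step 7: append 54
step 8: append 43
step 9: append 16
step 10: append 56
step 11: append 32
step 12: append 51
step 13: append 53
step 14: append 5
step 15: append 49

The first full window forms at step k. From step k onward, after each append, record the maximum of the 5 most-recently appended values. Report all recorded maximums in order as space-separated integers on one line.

step 1: append 32 -> window=[32] (not full yet)
step 2: append 9 -> window=[32, 9] (not full yet)
step 3: append 20 -> window=[32, 9, 20] (not full yet)
step 4: append 16 -> window=[32, 9, 20, 16] (not full yet)
step 5: append 18 -> window=[32, 9, 20, 16, 18] -> max=32
step 6: append 16 -> window=[9, 20, 16, 18, 16] -> max=20
step 7: append 54 -> window=[20, 16, 18, 16, 54] -> max=54
step 8: append 43 -> window=[16, 18, 16, 54, 43] -> max=54
step 9: append 16 -> window=[18, 16, 54, 43, 16] -> max=54
step 10: append 56 -> window=[16, 54, 43, 16, 56] -> max=56
step 11: append 32 -> window=[54, 43, 16, 56, 32] -> max=56
step 12: append 51 -> window=[43, 16, 56, 32, 51] -> max=56
step 13: append 53 -> window=[16, 56, 32, 51, 53] -> max=56
step 14: append 5 -> window=[56, 32, 51, 53, 5] -> max=56
step 15: append 49 -> window=[32, 51, 53, 5, 49] -> max=53

Answer: 32 20 54 54 54 56 56 56 56 56 53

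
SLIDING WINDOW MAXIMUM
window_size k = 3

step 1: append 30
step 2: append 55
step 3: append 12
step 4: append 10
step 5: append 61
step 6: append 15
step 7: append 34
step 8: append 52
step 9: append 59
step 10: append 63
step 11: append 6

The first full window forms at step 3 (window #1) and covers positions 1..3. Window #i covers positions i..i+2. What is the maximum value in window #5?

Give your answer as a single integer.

step 1: append 30 -> window=[30] (not full yet)
step 2: append 55 -> window=[30, 55] (not full yet)
step 3: append 12 -> window=[30, 55, 12] -> max=55
step 4: append 10 -> window=[55, 12, 10] -> max=55
step 5: append 61 -> window=[12, 10, 61] -> max=61
step 6: append 15 -> window=[10, 61, 15] -> max=61
step 7: append 34 -> window=[61, 15, 34] -> max=61
Window #5 max = 61

Answer: 61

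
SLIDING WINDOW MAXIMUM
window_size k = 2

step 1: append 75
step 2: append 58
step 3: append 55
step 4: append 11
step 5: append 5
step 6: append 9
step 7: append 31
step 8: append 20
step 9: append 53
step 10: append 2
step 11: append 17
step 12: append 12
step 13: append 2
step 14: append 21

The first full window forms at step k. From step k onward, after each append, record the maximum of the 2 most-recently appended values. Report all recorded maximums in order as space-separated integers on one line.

Answer: 75 58 55 11 9 31 31 53 53 17 17 12 21

Derivation:
step 1: append 75 -> window=[75] (not full yet)
step 2: append 58 -> window=[75, 58] -> max=75
step 3: append 55 -> window=[58, 55] -> max=58
step 4: append 11 -> window=[55, 11] -> max=55
step 5: append 5 -> window=[11, 5] -> max=11
step 6: append 9 -> window=[5, 9] -> max=9
step 7: append 31 -> window=[9, 31] -> max=31
step 8: append 20 -> window=[31, 20] -> max=31
step 9: append 53 -> window=[20, 53] -> max=53
step 10: append 2 -> window=[53, 2] -> max=53
step 11: append 17 -> window=[2, 17] -> max=17
step 12: append 12 -> window=[17, 12] -> max=17
step 13: append 2 -> window=[12, 2] -> max=12
step 14: append 21 -> window=[2, 21] -> max=21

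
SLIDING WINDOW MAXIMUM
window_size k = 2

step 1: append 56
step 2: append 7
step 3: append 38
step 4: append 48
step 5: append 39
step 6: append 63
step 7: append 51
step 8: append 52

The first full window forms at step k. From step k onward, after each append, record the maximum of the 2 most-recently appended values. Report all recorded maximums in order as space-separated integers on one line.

Answer: 56 38 48 48 63 63 52

Derivation:
step 1: append 56 -> window=[56] (not full yet)
step 2: append 7 -> window=[56, 7] -> max=56
step 3: append 38 -> window=[7, 38] -> max=38
step 4: append 48 -> window=[38, 48] -> max=48
step 5: append 39 -> window=[48, 39] -> max=48
step 6: append 63 -> window=[39, 63] -> max=63
step 7: append 51 -> window=[63, 51] -> max=63
step 8: append 52 -> window=[51, 52] -> max=52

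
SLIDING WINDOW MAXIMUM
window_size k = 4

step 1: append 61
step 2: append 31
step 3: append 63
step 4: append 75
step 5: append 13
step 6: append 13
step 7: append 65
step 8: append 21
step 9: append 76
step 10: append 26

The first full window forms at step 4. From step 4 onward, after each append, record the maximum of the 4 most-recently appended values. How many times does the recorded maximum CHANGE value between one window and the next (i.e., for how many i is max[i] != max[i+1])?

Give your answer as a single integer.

step 1: append 61 -> window=[61] (not full yet)
step 2: append 31 -> window=[61, 31] (not full yet)
step 3: append 63 -> window=[61, 31, 63] (not full yet)
step 4: append 75 -> window=[61, 31, 63, 75] -> max=75
step 5: append 13 -> window=[31, 63, 75, 13] -> max=75
step 6: append 13 -> window=[63, 75, 13, 13] -> max=75
step 7: append 65 -> window=[75, 13, 13, 65] -> max=75
step 8: append 21 -> window=[13, 13, 65, 21] -> max=65
step 9: append 76 -> window=[13, 65, 21, 76] -> max=76
step 10: append 26 -> window=[65, 21, 76, 26] -> max=76
Recorded maximums: 75 75 75 75 65 76 76
Changes between consecutive maximums: 2

Answer: 2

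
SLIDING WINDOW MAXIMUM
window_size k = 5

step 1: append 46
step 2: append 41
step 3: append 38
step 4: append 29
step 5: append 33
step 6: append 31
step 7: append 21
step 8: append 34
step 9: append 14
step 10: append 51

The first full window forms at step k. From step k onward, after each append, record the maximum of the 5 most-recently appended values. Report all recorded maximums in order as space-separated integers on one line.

step 1: append 46 -> window=[46] (not full yet)
step 2: append 41 -> window=[46, 41] (not full yet)
step 3: append 38 -> window=[46, 41, 38] (not full yet)
step 4: append 29 -> window=[46, 41, 38, 29] (not full yet)
step 5: append 33 -> window=[46, 41, 38, 29, 33] -> max=46
step 6: append 31 -> window=[41, 38, 29, 33, 31] -> max=41
step 7: append 21 -> window=[38, 29, 33, 31, 21] -> max=38
step 8: append 34 -> window=[29, 33, 31, 21, 34] -> max=34
step 9: append 14 -> window=[33, 31, 21, 34, 14] -> max=34
step 10: append 51 -> window=[31, 21, 34, 14, 51] -> max=51

Answer: 46 41 38 34 34 51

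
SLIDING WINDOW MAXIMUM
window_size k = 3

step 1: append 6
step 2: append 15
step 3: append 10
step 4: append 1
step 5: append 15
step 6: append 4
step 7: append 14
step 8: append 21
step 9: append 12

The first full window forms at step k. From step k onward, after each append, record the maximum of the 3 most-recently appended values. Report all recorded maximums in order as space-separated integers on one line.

Answer: 15 15 15 15 15 21 21

Derivation:
step 1: append 6 -> window=[6] (not full yet)
step 2: append 15 -> window=[6, 15] (not full yet)
step 3: append 10 -> window=[6, 15, 10] -> max=15
step 4: append 1 -> window=[15, 10, 1] -> max=15
step 5: append 15 -> window=[10, 1, 15] -> max=15
step 6: append 4 -> window=[1, 15, 4] -> max=15
step 7: append 14 -> window=[15, 4, 14] -> max=15
step 8: append 21 -> window=[4, 14, 21] -> max=21
step 9: append 12 -> window=[14, 21, 12] -> max=21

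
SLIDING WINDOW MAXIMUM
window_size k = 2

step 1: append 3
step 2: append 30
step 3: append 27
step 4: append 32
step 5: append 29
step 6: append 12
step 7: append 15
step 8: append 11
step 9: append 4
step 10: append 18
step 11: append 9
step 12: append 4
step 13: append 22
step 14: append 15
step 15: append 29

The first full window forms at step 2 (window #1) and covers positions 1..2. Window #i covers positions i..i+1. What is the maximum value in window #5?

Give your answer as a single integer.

Answer: 29

Derivation:
step 1: append 3 -> window=[3] (not full yet)
step 2: append 30 -> window=[3, 30] -> max=30
step 3: append 27 -> window=[30, 27] -> max=30
step 4: append 32 -> window=[27, 32] -> max=32
step 5: append 29 -> window=[32, 29] -> max=32
step 6: append 12 -> window=[29, 12] -> max=29
Window #5 max = 29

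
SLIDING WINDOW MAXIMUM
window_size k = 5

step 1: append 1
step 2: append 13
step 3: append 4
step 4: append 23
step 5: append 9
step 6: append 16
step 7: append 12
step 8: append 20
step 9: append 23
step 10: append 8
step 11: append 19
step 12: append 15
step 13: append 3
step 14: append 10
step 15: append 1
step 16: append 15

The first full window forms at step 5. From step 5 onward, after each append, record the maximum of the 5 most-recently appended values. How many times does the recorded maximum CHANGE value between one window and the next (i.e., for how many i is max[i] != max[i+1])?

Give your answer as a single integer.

step 1: append 1 -> window=[1] (not full yet)
step 2: append 13 -> window=[1, 13] (not full yet)
step 3: append 4 -> window=[1, 13, 4] (not full yet)
step 4: append 23 -> window=[1, 13, 4, 23] (not full yet)
step 5: append 9 -> window=[1, 13, 4, 23, 9] -> max=23
step 6: append 16 -> window=[13, 4, 23, 9, 16] -> max=23
step 7: append 12 -> window=[4, 23, 9, 16, 12] -> max=23
step 8: append 20 -> window=[23, 9, 16, 12, 20] -> max=23
step 9: append 23 -> window=[9, 16, 12, 20, 23] -> max=23
step 10: append 8 -> window=[16, 12, 20, 23, 8] -> max=23
step 11: append 19 -> window=[12, 20, 23, 8, 19] -> max=23
step 12: append 15 -> window=[20, 23, 8, 19, 15] -> max=23
step 13: append 3 -> window=[23, 8, 19, 15, 3] -> max=23
step 14: append 10 -> window=[8, 19, 15, 3, 10] -> max=19
step 15: append 1 -> window=[19, 15, 3, 10, 1] -> max=19
step 16: append 15 -> window=[15, 3, 10, 1, 15] -> max=15
Recorded maximums: 23 23 23 23 23 23 23 23 23 19 19 15
Changes between consecutive maximums: 2

Answer: 2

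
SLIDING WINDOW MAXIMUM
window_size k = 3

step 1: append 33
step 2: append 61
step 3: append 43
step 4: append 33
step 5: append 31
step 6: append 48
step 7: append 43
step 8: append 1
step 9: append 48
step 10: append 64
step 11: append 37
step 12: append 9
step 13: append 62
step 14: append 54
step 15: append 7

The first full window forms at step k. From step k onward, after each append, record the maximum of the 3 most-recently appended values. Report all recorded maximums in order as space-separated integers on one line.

Answer: 61 61 43 48 48 48 48 64 64 64 62 62 62

Derivation:
step 1: append 33 -> window=[33] (not full yet)
step 2: append 61 -> window=[33, 61] (not full yet)
step 3: append 43 -> window=[33, 61, 43] -> max=61
step 4: append 33 -> window=[61, 43, 33] -> max=61
step 5: append 31 -> window=[43, 33, 31] -> max=43
step 6: append 48 -> window=[33, 31, 48] -> max=48
step 7: append 43 -> window=[31, 48, 43] -> max=48
step 8: append 1 -> window=[48, 43, 1] -> max=48
step 9: append 48 -> window=[43, 1, 48] -> max=48
step 10: append 64 -> window=[1, 48, 64] -> max=64
step 11: append 37 -> window=[48, 64, 37] -> max=64
step 12: append 9 -> window=[64, 37, 9] -> max=64
step 13: append 62 -> window=[37, 9, 62] -> max=62
step 14: append 54 -> window=[9, 62, 54] -> max=62
step 15: append 7 -> window=[62, 54, 7] -> max=62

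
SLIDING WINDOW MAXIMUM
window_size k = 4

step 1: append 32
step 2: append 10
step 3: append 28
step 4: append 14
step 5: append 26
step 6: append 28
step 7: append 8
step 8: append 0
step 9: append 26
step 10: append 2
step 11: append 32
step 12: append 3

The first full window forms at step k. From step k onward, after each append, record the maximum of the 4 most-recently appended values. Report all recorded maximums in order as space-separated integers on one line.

Answer: 32 28 28 28 28 28 26 32 32

Derivation:
step 1: append 32 -> window=[32] (not full yet)
step 2: append 10 -> window=[32, 10] (not full yet)
step 3: append 28 -> window=[32, 10, 28] (not full yet)
step 4: append 14 -> window=[32, 10, 28, 14] -> max=32
step 5: append 26 -> window=[10, 28, 14, 26] -> max=28
step 6: append 28 -> window=[28, 14, 26, 28] -> max=28
step 7: append 8 -> window=[14, 26, 28, 8] -> max=28
step 8: append 0 -> window=[26, 28, 8, 0] -> max=28
step 9: append 26 -> window=[28, 8, 0, 26] -> max=28
step 10: append 2 -> window=[8, 0, 26, 2] -> max=26
step 11: append 32 -> window=[0, 26, 2, 32] -> max=32
step 12: append 3 -> window=[26, 2, 32, 3] -> max=32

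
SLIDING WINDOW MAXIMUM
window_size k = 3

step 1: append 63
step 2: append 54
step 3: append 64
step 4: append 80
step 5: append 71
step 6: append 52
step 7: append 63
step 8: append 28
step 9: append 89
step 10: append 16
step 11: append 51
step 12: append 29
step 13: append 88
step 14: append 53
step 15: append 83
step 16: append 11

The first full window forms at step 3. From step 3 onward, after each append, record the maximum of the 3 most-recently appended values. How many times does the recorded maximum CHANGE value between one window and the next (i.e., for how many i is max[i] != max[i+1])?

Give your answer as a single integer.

Answer: 7

Derivation:
step 1: append 63 -> window=[63] (not full yet)
step 2: append 54 -> window=[63, 54] (not full yet)
step 3: append 64 -> window=[63, 54, 64] -> max=64
step 4: append 80 -> window=[54, 64, 80] -> max=80
step 5: append 71 -> window=[64, 80, 71] -> max=80
step 6: append 52 -> window=[80, 71, 52] -> max=80
step 7: append 63 -> window=[71, 52, 63] -> max=71
step 8: append 28 -> window=[52, 63, 28] -> max=63
step 9: append 89 -> window=[63, 28, 89] -> max=89
step 10: append 16 -> window=[28, 89, 16] -> max=89
step 11: append 51 -> window=[89, 16, 51] -> max=89
step 12: append 29 -> window=[16, 51, 29] -> max=51
step 13: append 88 -> window=[51, 29, 88] -> max=88
step 14: append 53 -> window=[29, 88, 53] -> max=88
step 15: append 83 -> window=[88, 53, 83] -> max=88
step 16: append 11 -> window=[53, 83, 11] -> max=83
Recorded maximums: 64 80 80 80 71 63 89 89 89 51 88 88 88 83
Changes between consecutive maximums: 7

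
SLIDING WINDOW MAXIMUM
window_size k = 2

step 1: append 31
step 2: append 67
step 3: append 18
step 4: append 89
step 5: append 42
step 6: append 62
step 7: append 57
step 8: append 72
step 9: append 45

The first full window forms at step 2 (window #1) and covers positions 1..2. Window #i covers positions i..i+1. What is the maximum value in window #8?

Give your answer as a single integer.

Answer: 72

Derivation:
step 1: append 31 -> window=[31] (not full yet)
step 2: append 67 -> window=[31, 67] -> max=67
step 3: append 18 -> window=[67, 18] -> max=67
step 4: append 89 -> window=[18, 89] -> max=89
step 5: append 42 -> window=[89, 42] -> max=89
step 6: append 62 -> window=[42, 62] -> max=62
step 7: append 57 -> window=[62, 57] -> max=62
step 8: append 72 -> window=[57, 72] -> max=72
step 9: append 45 -> window=[72, 45] -> max=72
Window #8 max = 72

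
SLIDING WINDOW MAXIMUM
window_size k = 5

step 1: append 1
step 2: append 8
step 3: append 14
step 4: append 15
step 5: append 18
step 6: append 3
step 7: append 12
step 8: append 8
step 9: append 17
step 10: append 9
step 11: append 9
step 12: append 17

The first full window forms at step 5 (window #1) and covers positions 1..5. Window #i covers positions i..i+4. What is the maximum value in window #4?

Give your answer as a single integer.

step 1: append 1 -> window=[1] (not full yet)
step 2: append 8 -> window=[1, 8] (not full yet)
step 3: append 14 -> window=[1, 8, 14] (not full yet)
step 4: append 15 -> window=[1, 8, 14, 15] (not full yet)
step 5: append 18 -> window=[1, 8, 14, 15, 18] -> max=18
step 6: append 3 -> window=[8, 14, 15, 18, 3] -> max=18
step 7: append 12 -> window=[14, 15, 18, 3, 12] -> max=18
step 8: append 8 -> window=[15, 18, 3, 12, 8] -> max=18
Window #4 max = 18

Answer: 18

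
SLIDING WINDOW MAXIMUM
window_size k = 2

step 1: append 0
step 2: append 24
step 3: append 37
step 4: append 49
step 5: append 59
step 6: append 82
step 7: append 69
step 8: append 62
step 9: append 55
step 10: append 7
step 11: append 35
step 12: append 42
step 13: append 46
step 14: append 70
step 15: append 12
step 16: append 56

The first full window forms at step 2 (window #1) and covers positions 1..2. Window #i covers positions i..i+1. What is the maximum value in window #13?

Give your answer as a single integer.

Answer: 70

Derivation:
step 1: append 0 -> window=[0] (not full yet)
step 2: append 24 -> window=[0, 24] -> max=24
step 3: append 37 -> window=[24, 37] -> max=37
step 4: append 49 -> window=[37, 49] -> max=49
step 5: append 59 -> window=[49, 59] -> max=59
step 6: append 82 -> window=[59, 82] -> max=82
step 7: append 69 -> window=[82, 69] -> max=82
step 8: append 62 -> window=[69, 62] -> max=69
step 9: append 55 -> window=[62, 55] -> max=62
step 10: append 7 -> window=[55, 7] -> max=55
step 11: append 35 -> window=[7, 35] -> max=35
step 12: append 42 -> window=[35, 42] -> max=42
step 13: append 46 -> window=[42, 46] -> max=46
step 14: append 70 -> window=[46, 70] -> max=70
Window #13 max = 70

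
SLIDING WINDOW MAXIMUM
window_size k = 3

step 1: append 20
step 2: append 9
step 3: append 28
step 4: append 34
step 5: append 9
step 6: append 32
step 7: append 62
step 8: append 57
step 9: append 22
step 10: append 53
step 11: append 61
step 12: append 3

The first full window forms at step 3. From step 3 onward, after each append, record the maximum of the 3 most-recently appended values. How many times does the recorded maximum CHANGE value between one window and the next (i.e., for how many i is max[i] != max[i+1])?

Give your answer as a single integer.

Answer: 4

Derivation:
step 1: append 20 -> window=[20] (not full yet)
step 2: append 9 -> window=[20, 9] (not full yet)
step 3: append 28 -> window=[20, 9, 28] -> max=28
step 4: append 34 -> window=[9, 28, 34] -> max=34
step 5: append 9 -> window=[28, 34, 9] -> max=34
step 6: append 32 -> window=[34, 9, 32] -> max=34
step 7: append 62 -> window=[9, 32, 62] -> max=62
step 8: append 57 -> window=[32, 62, 57] -> max=62
step 9: append 22 -> window=[62, 57, 22] -> max=62
step 10: append 53 -> window=[57, 22, 53] -> max=57
step 11: append 61 -> window=[22, 53, 61] -> max=61
step 12: append 3 -> window=[53, 61, 3] -> max=61
Recorded maximums: 28 34 34 34 62 62 62 57 61 61
Changes between consecutive maximums: 4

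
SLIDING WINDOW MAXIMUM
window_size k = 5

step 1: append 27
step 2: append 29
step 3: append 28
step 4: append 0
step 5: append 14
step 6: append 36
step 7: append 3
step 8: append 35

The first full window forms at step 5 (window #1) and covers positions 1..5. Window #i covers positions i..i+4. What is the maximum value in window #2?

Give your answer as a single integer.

Answer: 36

Derivation:
step 1: append 27 -> window=[27] (not full yet)
step 2: append 29 -> window=[27, 29] (not full yet)
step 3: append 28 -> window=[27, 29, 28] (not full yet)
step 4: append 0 -> window=[27, 29, 28, 0] (not full yet)
step 5: append 14 -> window=[27, 29, 28, 0, 14] -> max=29
step 6: append 36 -> window=[29, 28, 0, 14, 36] -> max=36
Window #2 max = 36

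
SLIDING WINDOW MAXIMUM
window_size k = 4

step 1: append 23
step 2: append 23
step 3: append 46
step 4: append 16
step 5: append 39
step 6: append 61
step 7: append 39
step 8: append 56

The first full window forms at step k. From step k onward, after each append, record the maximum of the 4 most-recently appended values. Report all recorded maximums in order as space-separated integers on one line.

Answer: 46 46 61 61 61

Derivation:
step 1: append 23 -> window=[23] (not full yet)
step 2: append 23 -> window=[23, 23] (not full yet)
step 3: append 46 -> window=[23, 23, 46] (not full yet)
step 4: append 16 -> window=[23, 23, 46, 16] -> max=46
step 5: append 39 -> window=[23, 46, 16, 39] -> max=46
step 6: append 61 -> window=[46, 16, 39, 61] -> max=61
step 7: append 39 -> window=[16, 39, 61, 39] -> max=61
step 8: append 56 -> window=[39, 61, 39, 56] -> max=61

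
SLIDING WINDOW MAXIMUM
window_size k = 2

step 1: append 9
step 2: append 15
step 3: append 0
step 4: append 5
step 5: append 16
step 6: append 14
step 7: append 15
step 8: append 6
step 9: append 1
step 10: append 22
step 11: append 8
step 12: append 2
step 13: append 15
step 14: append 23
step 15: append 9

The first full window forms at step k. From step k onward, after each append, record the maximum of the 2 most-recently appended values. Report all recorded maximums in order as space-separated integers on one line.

Answer: 15 15 5 16 16 15 15 6 22 22 8 15 23 23

Derivation:
step 1: append 9 -> window=[9] (not full yet)
step 2: append 15 -> window=[9, 15] -> max=15
step 3: append 0 -> window=[15, 0] -> max=15
step 4: append 5 -> window=[0, 5] -> max=5
step 5: append 16 -> window=[5, 16] -> max=16
step 6: append 14 -> window=[16, 14] -> max=16
step 7: append 15 -> window=[14, 15] -> max=15
step 8: append 6 -> window=[15, 6] -> max=15
step 9: append 1 -> window=[6, 1] -> max=6
step 10: append 22 -> window=[1, 22] -> max=22
step 11: append 8 -> window=[22, 8] -> max=22
step 12: append 2 -> window=[8, 2] -> max=8
step 13: append 15 -> window=[2, 15] -> max=15
step 14: append 23 -> window=[15, 23] -> max=23
step 15: append 9 -> window=[23, 9] -> max=23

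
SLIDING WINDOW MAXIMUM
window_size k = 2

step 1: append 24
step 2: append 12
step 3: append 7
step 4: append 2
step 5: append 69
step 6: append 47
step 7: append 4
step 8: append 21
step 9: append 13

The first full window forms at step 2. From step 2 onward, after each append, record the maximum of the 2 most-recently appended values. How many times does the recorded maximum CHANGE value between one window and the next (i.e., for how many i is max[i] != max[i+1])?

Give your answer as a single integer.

step 1: append 24 -> window=[24] (not full yet)
step 2: append 12 -> window=[24, 12] -> max=24
step 3: append 7 -> window=[12, 7] -> max=12
step 4: append 2 -> window=[7, 2] -> max=7
step 5: append 69 -> window=[2, 69] -> max=69
step 6: append 47 -> window=[69, 47] -> max=69
step 7: append 4 -> window=[47, 4] -> max=47
step 8: append 21 -> window=[4, 21] -> max=21
step 9: append 13 -> window=[21, 13] -> max=21
Recorded maximums: 24 12 7 69 69 47 21 21
Changes between consecutive maximums: 5

Answer: 5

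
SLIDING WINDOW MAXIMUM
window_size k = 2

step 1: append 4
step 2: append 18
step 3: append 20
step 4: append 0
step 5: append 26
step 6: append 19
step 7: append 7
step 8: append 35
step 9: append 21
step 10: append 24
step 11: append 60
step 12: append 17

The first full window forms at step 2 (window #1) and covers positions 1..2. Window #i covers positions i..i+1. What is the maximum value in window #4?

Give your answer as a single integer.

step 1: append 4 -> window=[4] (not full yet)
step 2: append 18 -> window=[4, 18] -> max=18
step 3: append 20 -> window=[18, 20] -> max=20
step 4: append 0 -> window=[20, 0] -> max=20
step 5: append 26 -> window=[0, 26] -> max=26
Window #4 max = 26

Answer: 26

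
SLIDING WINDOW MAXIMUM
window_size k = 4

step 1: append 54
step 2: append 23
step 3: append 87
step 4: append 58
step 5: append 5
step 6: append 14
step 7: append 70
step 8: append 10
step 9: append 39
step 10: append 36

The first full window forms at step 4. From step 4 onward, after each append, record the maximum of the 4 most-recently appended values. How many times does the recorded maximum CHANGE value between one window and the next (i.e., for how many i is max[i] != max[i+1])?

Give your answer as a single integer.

step 1: append 54 -> window=[54] (not full yet)
step 2: append 23 -> window=[54, 23] (not full yet)
step 3: append 87 -> window=[54, 23, 87] (not full yet)
step 4: append 58 -> window=[54, 23, 87, 58] -> max=87
step 5: append 5 -> window=[23, 87, 58, 5] -> max=87
step 6: append 14 -> window=[87, 58, 5, 14] -> max=87
step 7: append 70 -> window=[58, 5, 14, 70] -> max=70
step 8: append 10 -> window=[5, 14, 70, 10] -> max=70
step 9: append 39 -> window=[14, 70, 10, 39] -> max=70
step 10: append 36 -> window=[70, 10, 39, 36] -> max=70
Recorded maximums: 87 87 87 70 70 70 70
Changes between consecutive maximums: 1

Answer: 1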